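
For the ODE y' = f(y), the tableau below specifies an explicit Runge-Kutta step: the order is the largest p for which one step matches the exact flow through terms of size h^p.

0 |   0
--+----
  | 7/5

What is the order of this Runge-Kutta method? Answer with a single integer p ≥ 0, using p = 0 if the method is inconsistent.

b = (7/5)
c = (0)
Σ b_i: 7/5·1 = 7/5 ≠ 1 ⇒ order 0.

0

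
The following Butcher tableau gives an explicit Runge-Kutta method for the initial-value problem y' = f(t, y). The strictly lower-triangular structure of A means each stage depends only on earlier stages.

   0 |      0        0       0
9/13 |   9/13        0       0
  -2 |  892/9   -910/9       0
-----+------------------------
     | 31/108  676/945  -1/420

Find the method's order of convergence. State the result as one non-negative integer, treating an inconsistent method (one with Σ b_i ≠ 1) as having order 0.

3

b = (31/108, 676/945, -1/420)
c = (0, 9/13, -2)
Ac = (0, 0, -70)
Σ b_i: 31/108·1 + 676/945·1 + (-1/420)·1 = 1 ✓
b·c: 676/945·9/13 + (-1/420)·(-2) = 1/2 ✓
b·c²: 676/945·81/169 + (-1/420)·4 = 1/3 ✓
b·Ac: (-1/420)·(-70) = 1/6 ✓; 3 stages ⇒ order 3.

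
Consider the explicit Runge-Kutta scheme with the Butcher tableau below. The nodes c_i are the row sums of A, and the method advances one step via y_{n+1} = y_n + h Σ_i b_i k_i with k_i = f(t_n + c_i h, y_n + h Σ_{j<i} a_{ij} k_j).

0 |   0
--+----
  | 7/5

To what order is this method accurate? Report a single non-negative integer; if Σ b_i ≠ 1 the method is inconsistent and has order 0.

b = (7/5)
c = (0)
Σ b_i: 7/5·1 = 7/5 ≠ 1 ⇒ order 0.

0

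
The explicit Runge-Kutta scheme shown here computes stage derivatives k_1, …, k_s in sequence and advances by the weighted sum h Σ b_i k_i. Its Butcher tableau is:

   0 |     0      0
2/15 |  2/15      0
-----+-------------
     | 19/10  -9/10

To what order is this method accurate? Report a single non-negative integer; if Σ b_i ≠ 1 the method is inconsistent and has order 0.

b = (19/10, -9/10)
c = (0, 2/15)
Σ b_i: 19/10·1 + (-9/10)·1 = 1 ✓
b·c: (-9/10)·2/15 = -3/25 ≠ 1/2 ⇒ order 1.

1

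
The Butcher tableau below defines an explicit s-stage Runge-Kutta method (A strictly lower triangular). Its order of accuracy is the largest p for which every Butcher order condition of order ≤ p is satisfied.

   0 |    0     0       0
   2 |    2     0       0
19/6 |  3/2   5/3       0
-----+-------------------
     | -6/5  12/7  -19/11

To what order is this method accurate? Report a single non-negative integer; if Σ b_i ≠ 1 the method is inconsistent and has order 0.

b = (-6/5, 12/7, -19/11)
c = (0, 2, 19/6)
Ac = (0, 0, 10/3)
Σ b_i: (-6/5)·1 + 12/7·1 + (-19/11)·1 = -467/385 ≠ 1 ⇒ order 0.

0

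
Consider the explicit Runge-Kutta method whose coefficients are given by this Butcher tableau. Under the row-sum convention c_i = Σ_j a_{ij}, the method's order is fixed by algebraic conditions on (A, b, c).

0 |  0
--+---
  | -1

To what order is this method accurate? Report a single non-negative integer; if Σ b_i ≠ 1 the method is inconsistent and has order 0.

0

b = (-1)
c = (0)
Σ b_i: (-1)·1 = -1 ≠ 1 ⇒ order 0.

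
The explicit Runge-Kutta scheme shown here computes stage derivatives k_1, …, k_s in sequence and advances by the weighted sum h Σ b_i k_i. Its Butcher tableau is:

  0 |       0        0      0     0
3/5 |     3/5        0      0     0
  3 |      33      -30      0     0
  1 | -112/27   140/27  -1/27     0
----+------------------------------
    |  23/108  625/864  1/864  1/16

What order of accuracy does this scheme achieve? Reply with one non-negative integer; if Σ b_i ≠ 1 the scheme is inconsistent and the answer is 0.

b = (23/108, 625/864, 1/864, 1/16)
c = (0, 3/5, 3, 1)
Ac = (0, 0, -18, 3)
Σ b_i: 23/108·1 + 625/864·1 + 1/864·1 + 1/16·1 = 1 ✓
b·c: 625/864·3/5 + 1/864·3 + 1/16·1 = 1/2 ✓
b·c²: 625/864·9/25 + 1/864·9 + 1/16·1 = 1/3 ✓
b·Ac: 1/864·(-18) + 1/16·3 = 1/6 ✓
b·c³: 625/864·27/125 + 1/864·27 + 1/16·1 = 1/4 ✓
b·(c∘Ac): 1/864·(-54) + 1/16·3 = 1/8 ✓
b·Ac²: 1/864·(-54/5) + 1/16·23/15 = 1/12 ✓
b·A²c: 1/16·2/3 = 1/24 ✓; 4 stages ⇒ order 4.

4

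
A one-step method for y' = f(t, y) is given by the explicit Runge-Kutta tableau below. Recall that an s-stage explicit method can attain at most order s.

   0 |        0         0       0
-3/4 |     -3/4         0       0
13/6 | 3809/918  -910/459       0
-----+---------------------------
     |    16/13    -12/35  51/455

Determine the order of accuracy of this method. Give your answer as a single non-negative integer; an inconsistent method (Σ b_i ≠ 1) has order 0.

b = (16/13, -12/35, 51/455)
c = (0, -3/4, 13/6)
Ac = (0, 0, 455/306)
Σ b_i: 16/13·1 + (-12/35)·1 + 51/455·1 = 1 ✓
b·c: (-12/35)·(-3/4) + 51/455·13/6 = 1/2 ✓
b·c²: (-12/35)·9/16 + 51/455·169/36 = 1/3 ✓
b·Ac: 51/455·455/306 = 1/6 ✓; 3 stages ⇒ order 3.

3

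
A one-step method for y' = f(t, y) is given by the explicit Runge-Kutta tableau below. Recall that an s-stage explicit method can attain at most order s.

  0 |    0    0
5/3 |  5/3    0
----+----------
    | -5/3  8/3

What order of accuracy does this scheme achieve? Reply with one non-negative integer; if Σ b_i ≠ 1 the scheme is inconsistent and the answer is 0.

1

b = (-5/3, 8/3)
c = (0, 5/3)
Σ b_i: (-5/3)·1 + 8/3·1 = 1 ✓
b·c: 8/3·5/3 = 40/9 ≠ 1/2 ⇒ order 1.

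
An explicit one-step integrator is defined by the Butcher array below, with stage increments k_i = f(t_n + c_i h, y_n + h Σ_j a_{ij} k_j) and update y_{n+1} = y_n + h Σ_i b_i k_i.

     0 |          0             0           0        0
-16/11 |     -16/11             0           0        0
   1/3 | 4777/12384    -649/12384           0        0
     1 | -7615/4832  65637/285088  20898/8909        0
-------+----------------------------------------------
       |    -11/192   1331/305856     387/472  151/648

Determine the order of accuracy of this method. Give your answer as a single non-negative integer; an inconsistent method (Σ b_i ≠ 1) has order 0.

4

b = (-11/192, 1331/305856, 387/472, 151/648)
c = (0, -16/11, 1/3, 1)
Ac = (0, 0, 59/774, 135/302)
Σ b_i: (-11/192)·1 + 1331/305856·1 + 387/472·1 + 151/648·1 = 1 ✓
b·c: 1331/305856·(-16/11) + 387/472·1/3 + 151/648·1 = 1/2 ✓
b·c²: 1331/305856·256/121 + 387/472·1/9 + 151/648·1 = 1/3 ✓
b·Ac: 387/472·59/774 + 151/648·135/302 = 1/6 ✓
b·c³: 1331/305856·(-4096/1331) + 387/472·1/27 + 151/648·1 = 1/4 ✓
b·(c∘Ac): 387/472·59/2322 + 151/648·135/302 = 1/8 ✓
b·Ac²: 387/472·(-472/4257) + 151/648·1242/1661 = 1/12 ✓
b·A²c: 151/648·27/151 = 1/24 ✓; 4 stages ⇒ order 4.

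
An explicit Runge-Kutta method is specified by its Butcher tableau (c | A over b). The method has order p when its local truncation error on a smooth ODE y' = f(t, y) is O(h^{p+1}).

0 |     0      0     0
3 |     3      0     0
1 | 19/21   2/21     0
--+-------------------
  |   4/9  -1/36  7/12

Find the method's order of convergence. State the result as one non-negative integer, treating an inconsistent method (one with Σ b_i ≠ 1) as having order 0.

3

b = (4/9, -1/36, 7/12)
c = (0, 3, 1)
Ac = (0, 0, 2/7)
Σ b_i: 4/9·1 + (-1/36)·1 + 7/12·1 = 1 ✓
b·c: (-1/36)·3 + 7/12·1 = 1/2 ✓
b·c²: (-1/36)·9 + 7/12·1 = 1/3 ✓
b·Ac: 7/12·2/7 = 1/6 ✓; 3 stages ⇒ order 3.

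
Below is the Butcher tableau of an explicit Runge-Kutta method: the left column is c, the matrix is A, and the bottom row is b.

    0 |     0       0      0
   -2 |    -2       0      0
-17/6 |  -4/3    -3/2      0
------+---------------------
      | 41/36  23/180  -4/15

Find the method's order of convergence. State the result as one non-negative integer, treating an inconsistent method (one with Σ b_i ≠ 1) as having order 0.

b = (41/36, 23/180, -4/15)
c = (0, -2, -17/6)
Ac = (0, 0, 3)
Σ b_i: 41/36·1 + 23/180·1 + (-4/15)·1 = 1 ✓
b·c: 23/180·(-2) + (-4/15)·(-17/6) = 1/2 ✓
b·c²: 23/180·4 + (-4/15)·289/36 = -44/27 ≠ 1/3 ⇒ order 2.
b·Ac: (-4/15)·3 = -4/5 ≠ 1/6

2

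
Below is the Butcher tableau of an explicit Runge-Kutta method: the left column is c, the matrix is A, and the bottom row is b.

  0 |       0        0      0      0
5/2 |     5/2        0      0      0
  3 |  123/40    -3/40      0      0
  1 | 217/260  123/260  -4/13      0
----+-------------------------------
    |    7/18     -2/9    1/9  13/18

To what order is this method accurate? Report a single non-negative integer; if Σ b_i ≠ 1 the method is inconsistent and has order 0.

4

b = (7/18, -2/9, 1/9, 13/18)
c = (0, 5/2, 3, 1)
Ac = (0, 0, -3/16, 27/104)
Σ b_i: 7/18·1 + (-2/9)·1 + 1/9·1 + 13/18·1 = 1 ✓
b·c: (-2/9)·5/2 + 1/9·3 + 13/18·1 = 1/2 ✓
b·c²: (-2/9)·25/4 + 1/9·9 + 13/18·1 = 1/3 ✓
b·Ac: 1/9·(-3/16) + 13/18·27/104 = 1/6 ✓
b·c³: (-2/9)·125/8 + 1/9·27 + 13/18·1 = 1/4 ✓
b·(c∘Ac): 1/9·(-9/16) + 13/18·27/104 = 1/8 ✓
b·Ac²: 1/9·(-15/32) + 13/18·3/16 = 1/12 ✓
b·A²c: 13/18·3/52 = 1/24 ✓; 4 stages ⇒ order 4.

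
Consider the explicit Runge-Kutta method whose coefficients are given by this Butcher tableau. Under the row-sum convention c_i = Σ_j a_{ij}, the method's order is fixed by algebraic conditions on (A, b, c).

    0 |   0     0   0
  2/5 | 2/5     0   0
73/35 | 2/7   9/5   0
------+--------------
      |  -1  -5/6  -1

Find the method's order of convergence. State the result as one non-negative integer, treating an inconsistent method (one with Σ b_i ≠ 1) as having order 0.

b = (-1, -5/6, -1)
c = (0, 2/5, 73/35)
Ac = (0, 0, 18/25)
Σ b_i: (-1)·1 + (-5/6)·1 + (-1)·1 = -17/6 ≠ 1 ⇒ order 0.

0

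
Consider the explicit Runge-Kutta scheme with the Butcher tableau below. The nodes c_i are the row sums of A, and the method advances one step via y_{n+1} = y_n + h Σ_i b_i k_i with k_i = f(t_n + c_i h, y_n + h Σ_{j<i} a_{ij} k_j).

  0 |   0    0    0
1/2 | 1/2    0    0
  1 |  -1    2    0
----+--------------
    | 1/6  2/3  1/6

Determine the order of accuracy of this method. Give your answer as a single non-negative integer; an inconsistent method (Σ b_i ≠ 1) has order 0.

3

b = (1/6, 2/3, 1/6)
c = (0, 1/2, 1)
Ac = (0, 0, 1)
Σ b_i: 1/6·1 + 2/3·1 + 1/6·1 = 1 ✓
b·c: 2/3·1/2 + 1/6·1 = 1/2 ✓
b·c²: 2/3·1/4 + 1/6·1 = 1/3 ✓
b·Ac: 1/6·1 = 1/6 ✓; 3 stages ⇒ order 3.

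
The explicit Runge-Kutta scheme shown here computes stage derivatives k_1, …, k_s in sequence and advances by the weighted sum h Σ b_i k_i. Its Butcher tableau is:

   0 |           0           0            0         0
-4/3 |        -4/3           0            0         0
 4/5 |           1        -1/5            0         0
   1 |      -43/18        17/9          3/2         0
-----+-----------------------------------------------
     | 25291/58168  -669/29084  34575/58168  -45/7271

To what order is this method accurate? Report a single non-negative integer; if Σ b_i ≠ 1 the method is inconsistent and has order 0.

b = (25291/58168, -669/29084, 34575/58168, -45/7271)
c = (0, -4/3, 4/5, 1)
Ac = (0, 0, 4/15, -178/135)
Σ b_i: 25291/58168·1 + (-669/29084)·1 + 34575/58168·1 + (-45/7271)·1 = 1 ✓
b·c: (-669/29084)·(-4/3) + 34575/58168·4/5 + (-45/7271)·1 = 1/2 ✓
b·c²: (-669/29084)·16/9 + 34575/58168·16/25 + (-45/7271)·1 = 1/3 ✓
b·Ac: 34575/58168·4/15 + (-45/7271)·(-178/135) = 1/6 ✓
b·c³: (-669/29084)·(-64/27) + 34575/58168·64/125 + (-45/7271)·1 = 115391/327195 ≠ 1/4 ⇒ order 3.
b·(c∘Ac): 34575/58168·16/75 + (-45/7271)·(-178/135) = 2944/21813 ≠ 1/8
b·Ac²: 34575/58168·(-16/45) + (-45/7271)·8744/2025 = -77894/327195 ≠ 1/12
b·A²c: (-45/7271)·2/5 = -18/7271 ≠ 1/24

3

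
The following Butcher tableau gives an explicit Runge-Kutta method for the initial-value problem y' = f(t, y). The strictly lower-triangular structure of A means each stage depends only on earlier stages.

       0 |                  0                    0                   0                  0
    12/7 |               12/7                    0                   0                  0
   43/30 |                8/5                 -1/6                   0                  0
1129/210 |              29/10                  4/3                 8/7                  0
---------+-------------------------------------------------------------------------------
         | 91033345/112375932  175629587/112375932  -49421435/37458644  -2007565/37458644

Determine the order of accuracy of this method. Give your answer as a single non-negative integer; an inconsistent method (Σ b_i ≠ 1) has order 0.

3

b = (91033345/112375932, 175629587/112375932, -49421435/37458644, -2007565/37458644)
c = (0, 12/7, 43/30, 1129/210)
Ac = (0, 0, -2/7, 412/105)
Σ b_i: 91033345/112375932·1 + 175629587/112375932·1 + (-49421435/37458644)·1 + (-2007565/37458644)·1 = 1 ✓
b·c: 175629587/112375932·12/7 + (-49421435/37458644)·43/30 + (-2007565/37458644)·1129/210 = 1/2 ✓
b·c²: 175629587/112375932·144/49 + (-49421435/37458644)·1849/900 + (-2007565/37458644)·1274641/44100 = 1/3 ✓
b·Ac: (-49421435/37458644)·(-2/7) + (-2007565/37458644)·412/105 = 1/6 ✓
b·c³: 175629587/112375932·1728/343 + (-49421435/37458644)·79507/27000 + (-2007565/37458644)·1439069689/9261000 = -3584289676991/825963100200 ≠ 1/4 ⇒ order 3.
b·(c∘Ac): (-49421435/37458644)·(-43/105) + (-2007565/37458644)·232574/11025 = -6964846951/11799472860 ≠ 1/8
b·Ac²: (-49421435/37458644)·(-24/49) + (-2007565/37458644)·69086/11025 = 261594109/842819490 ≠ 1/12
b·A²c: (-2007565/37458644)·(-16/49) = 1147180/65552627 ≠ 1/24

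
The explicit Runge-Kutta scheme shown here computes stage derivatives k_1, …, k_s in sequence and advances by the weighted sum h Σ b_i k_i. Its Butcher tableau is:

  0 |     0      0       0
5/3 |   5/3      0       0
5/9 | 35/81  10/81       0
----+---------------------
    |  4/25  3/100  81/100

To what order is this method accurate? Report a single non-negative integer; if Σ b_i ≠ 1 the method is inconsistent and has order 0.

b = (4/25, 3/100, 81/100)
c = (0, 5/3, 5/9)
Ac = (0, 0, 50/243)
Σ b_i: 4/25·1 + 3/100·1 + 81/100·1 = 1 ✓
b·c: 3/100·5/3 + 81/100·5/9 = 1/2 ✓
b·c²: 3/100·25/9 + 81/100·25/81 = 1/3 ✓
b·Ac: 81/100·50/243 = 1/6 ✓; 3 stages ⇒ order 3.

3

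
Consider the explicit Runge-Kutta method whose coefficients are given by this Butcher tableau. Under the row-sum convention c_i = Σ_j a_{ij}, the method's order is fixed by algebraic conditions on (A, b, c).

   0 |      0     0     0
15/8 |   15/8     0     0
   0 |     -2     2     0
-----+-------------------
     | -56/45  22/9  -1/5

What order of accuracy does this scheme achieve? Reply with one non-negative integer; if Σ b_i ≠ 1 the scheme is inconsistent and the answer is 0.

1

b = (-56/45, 22/9, -1/5)
c = (0, 15/8, 0)
Ac = (0, 0, 15/4)
Σ b_i: (-56/45)·1 + 22/9·1 + (-1/5)·1 = 1 ✓
b·c: 22/9·15/8 = 55/12 ≠ 1/2 ⇒ order 1.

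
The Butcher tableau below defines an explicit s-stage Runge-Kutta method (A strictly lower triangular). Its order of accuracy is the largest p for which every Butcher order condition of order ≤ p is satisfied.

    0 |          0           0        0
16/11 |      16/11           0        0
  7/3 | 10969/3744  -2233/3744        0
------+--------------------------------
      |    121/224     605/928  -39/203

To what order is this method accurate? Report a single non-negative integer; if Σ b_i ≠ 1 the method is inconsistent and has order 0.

3

b = (121/224, 605/928, -39/203)
c = (0, 16/11, 7/3)
Ac = (0, 0, -203/234)
Σ b_i: 121/224·1 + 605/928·1 + (-39/203)·1 = 1 ✓
b·c: 605/928·16/11 + (-39/203)·7/3 = 1/2 ✓
b·c²: 605/928·256/121 + (-39/203)·49/9 = 1/3 ✓
b·Ac: (-39/203)·(-203/234) = 1/6 ✓; 3 stages ⇒ order 3.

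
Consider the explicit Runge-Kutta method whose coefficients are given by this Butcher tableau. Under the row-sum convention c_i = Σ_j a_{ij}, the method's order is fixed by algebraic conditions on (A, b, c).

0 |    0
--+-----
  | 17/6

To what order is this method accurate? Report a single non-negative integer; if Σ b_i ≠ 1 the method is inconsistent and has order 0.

b = (17/6)
c = (0)
Σ b_i: 17/6·1 = 17/6 ≠ 1 ⇒ order 0.

0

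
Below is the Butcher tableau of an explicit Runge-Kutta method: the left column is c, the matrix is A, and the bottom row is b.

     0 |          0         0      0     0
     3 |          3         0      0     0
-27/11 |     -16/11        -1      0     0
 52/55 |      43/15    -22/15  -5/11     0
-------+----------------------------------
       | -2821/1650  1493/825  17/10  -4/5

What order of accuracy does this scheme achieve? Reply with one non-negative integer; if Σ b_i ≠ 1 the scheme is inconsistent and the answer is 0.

b = (-2821/1650, 1493/825, 17/10, -4/5)
c = (0, 3, -27/11, 52/55)
Ac = (0, 0, -3, -1987/605)
Σ b_i: (-2821/1650)·1 + 1493/825·1 + 17/10·1 + (-4/5)·1 = 1 ✓
b·c: 1493/825·3 + 17/10·(-27/11) + (-4/5)·52/55 = 1/2 ✓
b·c²: 1493/825·9 + 17/10·729/121 + (-4/5)·2704/3025 = 780883/30250 ≠ 1/3 ⇒ order 2.
b·Ac: 17/10·(-3) + (-4/5)·(-1987/605) = -14959/6050 ≠ 1/6

2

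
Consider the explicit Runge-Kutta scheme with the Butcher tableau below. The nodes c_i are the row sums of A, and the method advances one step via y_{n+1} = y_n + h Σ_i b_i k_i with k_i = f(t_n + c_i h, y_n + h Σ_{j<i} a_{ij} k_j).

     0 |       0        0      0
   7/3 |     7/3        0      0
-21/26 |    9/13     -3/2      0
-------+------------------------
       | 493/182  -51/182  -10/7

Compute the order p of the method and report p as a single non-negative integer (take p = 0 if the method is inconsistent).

b = (493/182, -51/182, -10/7)
c = (0, 7/3, -21/26)
Ac = (0, 0, -7/2)
Σ b_i: 493/182·1 + (-51/182)·1 + (-10/7)·1 = 1 ✓
b·c: (-51/182)·7/3 + (-10/7)·(-21/26) = 1/2 ✓
b·c²: (-51/182)·49/9 + (-10/7)·441/676 = -1246/507 ≠ 1/3 ⇒ order 2.
b·Ac: (-10/7)·(-7/2) = 5 ≠ 1/6

2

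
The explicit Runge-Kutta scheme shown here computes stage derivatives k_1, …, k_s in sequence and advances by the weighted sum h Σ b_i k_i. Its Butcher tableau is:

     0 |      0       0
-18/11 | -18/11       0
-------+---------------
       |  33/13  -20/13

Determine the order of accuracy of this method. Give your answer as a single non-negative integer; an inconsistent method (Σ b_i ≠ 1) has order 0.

1

b = (33/13, -20/13)
c = (0, -18/11)
Σ b_i: 33/13·1 + (-20/13)·1 = 1 ✓
b·c: (-20/13)·(-18/11) = 360/143 ≠ 1/2 ⇒ order 1.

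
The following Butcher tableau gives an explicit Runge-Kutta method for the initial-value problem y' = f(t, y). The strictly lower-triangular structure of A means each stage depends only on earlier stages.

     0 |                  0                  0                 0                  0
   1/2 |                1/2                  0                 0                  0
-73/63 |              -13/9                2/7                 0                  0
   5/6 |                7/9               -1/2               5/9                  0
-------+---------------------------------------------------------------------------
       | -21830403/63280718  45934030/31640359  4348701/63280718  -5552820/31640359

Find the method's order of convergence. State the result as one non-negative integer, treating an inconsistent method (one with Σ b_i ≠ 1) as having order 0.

b = (-21830403/63280718, 45934030/31640359, 4348701/63280718, -5552820/31640359)
c = (0, 1/2, -73/63, 5/6)
Ac = (0, 0, 1/7, -2027/2268)
Σ b_i: (-21830403/63280718)·1 + 45934030/31640359·1 + 4348701/63280718·1 + (-5552820/31640359)·1 = 1 ✓
b·c: 45934030/31640359·1/2 + 4348701/63280718·(-73/63) + (-5552820/31640359)·5/6 = 1/2 ✓
b·c²: 45934030/31640359·1/4 + 4348701/63280718·5329/3969 + (-5552820/31640359)·25/36 = 1/3 ✓
b·Ac: 4348701/63280718·1/7 + (-5552820/31640359)·(-2027/2268) = 1/6 ✓
b·c³: 45934030/31640359·1/8 + 4348701/63280718·(-389017/250047) + (-5552820/31640359)·125/216 = -645990673/23920111404 ≠ 1/4 ⇒ order 3.
b·(c∘Ac): 4348701/63280718·(-73/441) + (-5552820/31640359)·(-10135/13608) = 33981449/284763231 ≠ 1/8
b·Ac²: 4348701/63280718·1/14 + (-5552820/31640359)·177439/285768 = -2489163983/23920111404 ≠ 1/12
b·A²c: (-5552820/31640359)·5/63 = -440700/31640359 ≠ 1/24

3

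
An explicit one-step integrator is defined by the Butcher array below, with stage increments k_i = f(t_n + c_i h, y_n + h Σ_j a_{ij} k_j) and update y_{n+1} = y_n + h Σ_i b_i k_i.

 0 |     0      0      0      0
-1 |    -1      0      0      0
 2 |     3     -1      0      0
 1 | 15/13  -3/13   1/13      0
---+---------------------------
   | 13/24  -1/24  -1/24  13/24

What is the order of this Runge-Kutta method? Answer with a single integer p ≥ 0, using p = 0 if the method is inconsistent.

b = (13/24, -1/24, -1/24, 13/24)
c = (0, -1, 2, 1)
Ac = (0, 0, 1, 5/13)
Σ b_i: 13/24·1 + (-1/24)·1 + (-1/24)·1 + 13/24·1 = 1 ✓
b·c: (-1/24)·(-1) + (-1/24)·2 + 13/24·1 = 1/2 ✓
b·c²: (-1/24)·1 + (-1/24)·4 + 13/24·1 = 1/3 ✓
b·Ac: (-1/24)·1 + 13/24·5/13 = 1/6 ✓
b·c³: (-1/24)·(-1) + (-1/24)·8 + 13/24·1 = 1/4 ✓
b·(c∘Ac): (-1/24)·2 + 13/24·5/13 = 1/8 ✓
b·Ac²: (-1/24)·(-1) + 13/24·1/13 = 1/12 ✓
b·A²c: 13/24·1/13 = 1/24 ✓; 4 stages ⇒ order 4.

4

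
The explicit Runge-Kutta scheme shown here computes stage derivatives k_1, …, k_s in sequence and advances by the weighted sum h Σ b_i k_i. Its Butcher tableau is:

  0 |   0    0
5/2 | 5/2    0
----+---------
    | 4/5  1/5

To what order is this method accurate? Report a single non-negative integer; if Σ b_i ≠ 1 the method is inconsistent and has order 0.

b = (4/5, 1/5)
c = (0, 5/2)
Σ b_i: 4/5·1 + 1/5·1 = 1 ✓
b·c: 1/5·5/2 = 1/2 ✓; 2 stages ⇒ order 2.

2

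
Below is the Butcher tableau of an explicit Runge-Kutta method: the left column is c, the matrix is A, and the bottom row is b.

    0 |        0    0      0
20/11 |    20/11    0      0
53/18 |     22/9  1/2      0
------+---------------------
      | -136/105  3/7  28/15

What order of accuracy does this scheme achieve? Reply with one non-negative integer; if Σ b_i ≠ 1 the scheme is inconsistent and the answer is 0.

1

b = (-136/105, 3/7, 28/15)
c = (0, 20/11, 53/18)
Ac = (0, 0, 10/11)
Σ b_i: (-136/105)·1 + 3/7·1 + 28/15·1 = 1 ✓
b·c: 3/7·20/11 + 28/15·53/18 = 65234/10395 ≠ 1/2 ⇒ order 1.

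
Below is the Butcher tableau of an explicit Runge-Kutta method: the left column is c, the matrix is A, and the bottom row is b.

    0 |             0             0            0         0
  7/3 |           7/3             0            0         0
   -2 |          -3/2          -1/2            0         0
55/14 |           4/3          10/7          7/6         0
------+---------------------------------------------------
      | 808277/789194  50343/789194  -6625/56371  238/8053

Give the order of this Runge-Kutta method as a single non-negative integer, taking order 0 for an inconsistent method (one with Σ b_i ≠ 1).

b = (808277/789194, 50343/789194, -6625/56371, 238/8053)
c = (0, 7/3, -2, 55/14)
Ac = (0, 0, -7/6, 1)
Σ b_i: 808277/789194·1 + 50343/789194·1 + (-6625/56371)·1 + 238/8053·1 = 1 ✓
b·c: 50343/789194·7/3 + (-6625/56371)·(-2) + 238/8053·55/14 = 1/2 ✓
b·c²: 50343/789194·49/9 + (-6625/56371)·4 + 238/8053·3025/196 = 1/3 ✓
b·Ac: (-6625/56371)·(-7/6) + 238/8053·1 = 1/6 ✓
b·c³: 50343/789194·343/27 + (-6625/56371)·(-8) + 238/8053·166375/2744 = 50323141/14205492 ≠ 1/4 ⇒ order 3.
b·(c∘Ac): (-6625/56371)·7/3 + 238/8053·55/14 = -3820/24159 ≠ 1/8
b·Ac²: (-6625/56371)·(-49/18) + 238/8053·112/9 = 33229/48318 ≠ 1/12
b·A²c: 238/8053·(-49/36) = -5831/144954 ≠ 1/24

3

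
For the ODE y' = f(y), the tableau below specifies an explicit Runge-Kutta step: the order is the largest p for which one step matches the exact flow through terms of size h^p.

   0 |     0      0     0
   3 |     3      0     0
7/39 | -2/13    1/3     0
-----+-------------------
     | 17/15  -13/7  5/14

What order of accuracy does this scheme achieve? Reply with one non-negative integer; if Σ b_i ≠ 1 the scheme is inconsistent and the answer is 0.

b = (17/15, -13/7, 5/14)
c = (0, 3, 7/39)
Ac = (0, 0, 1)
Σ b_i: 17/15·1 + (-13/7)·1 + 5/14·1 = -11/30 ≠ 1 ⇒ order 0.

0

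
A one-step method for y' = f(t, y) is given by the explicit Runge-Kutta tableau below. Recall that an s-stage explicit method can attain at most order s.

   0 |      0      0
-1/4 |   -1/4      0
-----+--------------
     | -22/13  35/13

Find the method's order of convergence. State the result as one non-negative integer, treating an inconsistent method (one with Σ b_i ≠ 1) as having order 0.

1

b = (-22/13, 35/13)
c = (0, -1/4)
Σ b_i: (-22/13)·1 + 35/13·1 = 1 ✓
b·c: 35/13·(-1/4) = -35/52 ≠ 1/2 ⇒ order 1.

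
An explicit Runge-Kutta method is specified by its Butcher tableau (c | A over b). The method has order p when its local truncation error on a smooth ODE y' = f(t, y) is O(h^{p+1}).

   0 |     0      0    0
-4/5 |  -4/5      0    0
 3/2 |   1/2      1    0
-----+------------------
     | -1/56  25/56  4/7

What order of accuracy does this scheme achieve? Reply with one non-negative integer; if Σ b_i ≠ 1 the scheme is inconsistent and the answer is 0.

b = (-1/56, 25/56, 4/7)
c = (0, -4/5, 3/2)
Ac = (0, 0, -4/5)
Σ b_i: (-1/56)·1 + 25/56·1 + 4/7·1 = 1 ✓
b·c: 25/56·(-4/5) + 4/7·3/2 = 1/2 ✓
b·c²: 25/56·16/25 + 4/7·9/4 = 11/7 ≠ 1/3 ⇒ order 2.
b·Ac: 4/7·(-4/5) = -16/35 ≠ 1/6

2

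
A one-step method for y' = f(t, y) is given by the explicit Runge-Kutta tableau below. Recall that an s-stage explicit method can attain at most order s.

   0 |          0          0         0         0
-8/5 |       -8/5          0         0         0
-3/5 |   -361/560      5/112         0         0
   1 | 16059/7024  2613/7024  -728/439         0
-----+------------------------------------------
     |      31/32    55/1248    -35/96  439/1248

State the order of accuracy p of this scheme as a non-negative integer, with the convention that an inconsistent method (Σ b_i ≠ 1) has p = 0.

b = (31/32, 55/1248, -35/96, 439/1248)
c = (0, -8/5, -3/5, 1)
Ac = (0, 0, -1/14, 351/878)
Σ b_i: 31/32·1 + 55/1248·1 + (-35/96)·1 + 439/1248·1 = 1 ✓
b·c: 55/1248·(-8/5) + (-35/96)·(-3/5) + 439/1248·1 = 1/2 ✓
b·c²: 55/1248·64/25 + (-35/96)·9/25 + 439/1248·1 = 1/3 ✓
b·Ac: (-35/96)·(-1/14) + 439/1248·351/878 = 1/6 ✓
b·c³: 55/1248·(-512/125) + (-35/96)·(-27/125) + 439/1248·1 = 1/4 ✓
b·(c∘Ac): (-35/96)·3/70 + 439/1248·351/878 = 1/8 ✓
b·Ac²: (-35/96)·4/35 + 439/1248·156/439 = 1/12 ✓
b·A²c: 439/1248·52/439 = 1/24 ✓; 4 stages ⇒ order 4.

4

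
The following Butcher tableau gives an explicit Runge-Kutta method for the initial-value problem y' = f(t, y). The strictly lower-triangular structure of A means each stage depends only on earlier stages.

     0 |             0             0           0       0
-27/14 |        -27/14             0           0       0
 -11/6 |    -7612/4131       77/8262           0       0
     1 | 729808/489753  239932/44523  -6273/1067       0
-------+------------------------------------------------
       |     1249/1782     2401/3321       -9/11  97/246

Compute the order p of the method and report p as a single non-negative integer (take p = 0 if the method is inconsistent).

4

b = (1249/1782, 2401/3321, -9/11, 97/246)
c = (0, -27/14, -11/6, 1)
Ac = (0, 0, -11/612, 1271/3298)
Σ b_i: 1249/1782·1 + 2401/3321·1 + (-9/11)·1 + 97/246·1 = 1 ✓
b·c: 2401/3321·(-27/14) + (-9/11)·(-11/6) + 97/246·1 = 1/2 ✓
b·c²: 2401/3321·729/196 + (-9/11)·121/36 + 97/246·1 = 1/3 ✓
b·Ac: (-9/11)·(-11/612) + 97/246·1271/3298 = 1/6 ✓
b·c³: 2401/3321·(-19683/2744) + (-9/11)·(-1331/216) + 97/246·1 = 1/4 ✓
b·(c∘Ac): (-9/11)·121/3672 + 97/246·1271/3298 = 1/8 ✓
b·Ac²: (-9/11)·33/952 + 97/246·13079/46172 = 1/12 ✓
b·A²c: 97/246·41/388 = 1/24 ✓; 4 stages ⇒ order 4.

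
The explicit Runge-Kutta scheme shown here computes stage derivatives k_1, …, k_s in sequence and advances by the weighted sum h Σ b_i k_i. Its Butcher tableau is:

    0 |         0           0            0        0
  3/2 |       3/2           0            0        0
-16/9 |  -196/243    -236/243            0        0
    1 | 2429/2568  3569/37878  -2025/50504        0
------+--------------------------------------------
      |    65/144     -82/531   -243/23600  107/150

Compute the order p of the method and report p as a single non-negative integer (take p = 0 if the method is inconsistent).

4

b = (65/144, -82/531, -243/23600, 107/150)
c = (0, 3/2, -16/9, 1)
Ac = (0, 0, -118/81, 91/428)
Σ b_i: 65/144·1 + (-82/531)·1 + (-243/23600)·1 + 107/150·1 = 1 ✓
b·c: (-82/531)·3/2 + (-243/23600)·(-16/9) + 107/150·1 = 1/2 ✓
b·c²: (-82/531)·9/4 + (-243/23600)·256/81 + 107/150·1 = 1/3 ✓
b·Ac: (-243/23600)·(-118/81) + 107/150·91/428 = 1/6 ✓
b·c³: (-82/531)·27/8 + (-243/23600)·(-4096/729) + 107/150·1 = 1/4 ✓
b·(c∘Ac): (-243/23600)·1888/729 + 107/150·91/428 = 1/8 ✓
b·Ac²: (-243/23600)·(-59/27) + 107/150·73/856 = 1/12 ✓
b·A²c: 107/150·25/428 = 1/24 ✓; 4 stages ⇒ order 4.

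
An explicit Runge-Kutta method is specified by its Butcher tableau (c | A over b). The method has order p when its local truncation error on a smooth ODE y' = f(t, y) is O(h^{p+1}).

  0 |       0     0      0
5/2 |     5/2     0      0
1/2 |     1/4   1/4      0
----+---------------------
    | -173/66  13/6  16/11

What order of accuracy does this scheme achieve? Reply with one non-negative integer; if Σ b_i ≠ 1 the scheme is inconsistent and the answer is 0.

b = (-173/66, 13/6, 16/11)
c = (0, 5/2, 1/2)
Ac = (0, 0, 5/8)
Σ b_i: (-173/66)·1 + 13/6·1 + 16/11·1 = 1 ✓
b·c: 13/6·5/2 + 16/11·1/2 = 811/132 ≠ 1/2 ⇒ order 1.

1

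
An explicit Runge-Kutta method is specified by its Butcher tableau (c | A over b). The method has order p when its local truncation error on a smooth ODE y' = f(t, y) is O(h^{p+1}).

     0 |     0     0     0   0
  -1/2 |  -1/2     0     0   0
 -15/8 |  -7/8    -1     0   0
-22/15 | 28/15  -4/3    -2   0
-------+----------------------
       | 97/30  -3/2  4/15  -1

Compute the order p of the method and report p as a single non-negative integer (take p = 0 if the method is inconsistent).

b = (97/30, -3/2, 4/15, -1)
c = (0, -1/2, -15/8, -22/15)
Ac = (0, 0, 1/2, 53/12)
Σ b_i: 97/30·1 + (-3/2)·1 + 4/15·1 + (-1)·1 = 1 ✓
b·c: (-3/2)·(-1/2) + 4/15·(-15/8) + (-1)·(-22/15) = 103/60 ≠ 1/2 ⇒ order 1.

1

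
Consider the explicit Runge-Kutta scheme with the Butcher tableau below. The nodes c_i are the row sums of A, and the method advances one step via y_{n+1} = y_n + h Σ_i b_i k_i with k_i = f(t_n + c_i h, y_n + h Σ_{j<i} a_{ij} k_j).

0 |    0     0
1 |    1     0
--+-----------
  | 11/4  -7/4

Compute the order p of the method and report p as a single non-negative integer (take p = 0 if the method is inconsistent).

b = (11/4, -7/4)
c = (0, 1)
Σ b_i: 11/4·1 + (-7/4)·1 = 1 ✓
b·c: (-7/4)·1 = -7/4 ≠ 1/2 ⇒ order 1.

1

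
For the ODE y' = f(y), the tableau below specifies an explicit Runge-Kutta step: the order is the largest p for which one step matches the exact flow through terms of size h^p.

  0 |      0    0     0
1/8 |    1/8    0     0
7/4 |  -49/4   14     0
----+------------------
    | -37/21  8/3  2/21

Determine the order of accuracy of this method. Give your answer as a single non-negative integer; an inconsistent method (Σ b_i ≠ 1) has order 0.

3

b = (-37/21, 8/3, 2/21)
c = (0, 1/8, 7/4)
Ac = (0, 0, 7/4)
Σ b_i: (-37/21)·1 + 8/3·1 + 2/21·1 = 1 ✓
b·c: 8/3·1/8 + 2/21·7/4 = 1/2 ✓
b·c²: 8/3·1/64 + 2/21·49/16 = 1/3 ✓
b·Ac: 2/21·7/4 = 1/6 ✓; 3 stages ⇒ order 3.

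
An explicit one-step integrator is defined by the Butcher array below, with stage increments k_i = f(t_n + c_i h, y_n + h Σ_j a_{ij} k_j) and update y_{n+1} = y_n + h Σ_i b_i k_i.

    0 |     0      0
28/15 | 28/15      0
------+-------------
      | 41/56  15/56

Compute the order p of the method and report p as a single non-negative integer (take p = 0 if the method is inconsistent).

2

b = (41/56, 15/56)
c = (0, 28/15)
Σ b_i: 41/56·1 + 15/56·1 = 1 ✓
b·c: 15/56·28/15 = 1/2 ✓; 2 stages ⇒ order 2.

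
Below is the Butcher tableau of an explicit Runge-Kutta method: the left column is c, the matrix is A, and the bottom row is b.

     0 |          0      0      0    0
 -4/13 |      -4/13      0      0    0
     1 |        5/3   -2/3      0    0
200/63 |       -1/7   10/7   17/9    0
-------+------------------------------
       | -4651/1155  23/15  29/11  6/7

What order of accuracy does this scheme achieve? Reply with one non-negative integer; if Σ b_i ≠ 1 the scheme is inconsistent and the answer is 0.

1

b = (-4651/1155, 23/15, 29/11, 6/7)
c = (0, -4/13, 1, 200/63)
Ac = (0, 0, 8/39, 1187/819)
Σ b_i: (-4651/1155)·1 + 23/15·1 + 29/11·1 + 6/7·1 = 1 ✓
b·c: 23/15·(-4/13) + 29/11·1 + 6/7·200/63 = 171169/35035 ≠ 1/2 ⇒ order 1.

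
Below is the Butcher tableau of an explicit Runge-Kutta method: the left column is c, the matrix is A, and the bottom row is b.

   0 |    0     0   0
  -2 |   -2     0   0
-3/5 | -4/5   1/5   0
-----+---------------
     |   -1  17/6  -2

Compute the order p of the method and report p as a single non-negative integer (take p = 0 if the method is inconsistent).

b = (-1, 17/6, -2)
c = (0, -2, -3/5)
Ac = (0, 0, -2/5)
Σ b_i: (-1)·1 + 17/6·1 + (-2)·1 = -1/6 ≠ 1 ⇒ order 0.

0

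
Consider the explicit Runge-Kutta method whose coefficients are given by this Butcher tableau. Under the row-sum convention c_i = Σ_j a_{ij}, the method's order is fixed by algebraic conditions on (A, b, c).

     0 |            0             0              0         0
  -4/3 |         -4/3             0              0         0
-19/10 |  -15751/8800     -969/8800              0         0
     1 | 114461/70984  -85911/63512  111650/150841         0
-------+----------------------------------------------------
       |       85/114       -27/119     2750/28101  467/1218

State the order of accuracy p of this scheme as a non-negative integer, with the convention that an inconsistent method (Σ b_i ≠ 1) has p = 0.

4

b = (85/114, -27/119, 2750/28101, 467/1218)
c = (0, -4/3, -19/10, 1)
Ac = (0, 0, 323/2200, 371/934)
Σ b_i: 85/114·1 + (-27/119)·1 + 2750/28101·1 + 467/1218·1 = 1 ✓
b·c: (-27/119)·(-4/3) + 2750/28101·(-19/10) + 467/1218·1 = 1/2 ✓
b·c²: (-27/119)·16/9 + 2750/28101·361/100 + 467/1218·1 = 1/3 ✓
b·Ac: 2750/28101·323/2200 + 467/1218·371/934 = 1/6 ✓
b·c³: (-27/119)·(-64/27) + 2750/28101·(-6859/1000) + 467/1218·1 = 1/4 ✓
b·(c∘Ac): 2750/28101·(-6137/22000) + 467/1218·371/934 = 1/8 ✓
b·Ac²: 2750/28101·(-323/1650) + 467/1218·749/2802 = 1/12 ✓
b·A²c: 467/1218·203/1868 = 1/24 ✓; 4 stages ⇒ order 4.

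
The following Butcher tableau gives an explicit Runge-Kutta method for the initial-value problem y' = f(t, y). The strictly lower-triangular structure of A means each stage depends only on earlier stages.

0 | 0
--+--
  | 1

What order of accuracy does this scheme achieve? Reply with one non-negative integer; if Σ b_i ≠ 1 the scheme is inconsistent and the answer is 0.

1

b = (1)
c = (0)
Σ b_i: 1·1 = 1 ✓; 1 stage ⇒ order 1.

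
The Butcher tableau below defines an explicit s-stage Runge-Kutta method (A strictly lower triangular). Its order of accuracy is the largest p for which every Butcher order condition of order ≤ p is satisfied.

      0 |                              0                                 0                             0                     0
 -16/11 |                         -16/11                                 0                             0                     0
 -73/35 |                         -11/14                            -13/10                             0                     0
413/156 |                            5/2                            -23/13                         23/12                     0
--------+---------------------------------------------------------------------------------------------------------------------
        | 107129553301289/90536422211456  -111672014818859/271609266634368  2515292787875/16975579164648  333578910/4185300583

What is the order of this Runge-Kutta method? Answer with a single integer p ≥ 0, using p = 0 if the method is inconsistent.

3

b = (107129553301289/90536422211456, -111672014818859/271609266634368, 2515292787875/16975579164648, 333578910/4185300583)
c = (0, -16/11, -73/35, 413/156)
Ac = (0, 0, 104/55, -85537/60060)
Σ b_i: 107129553301289/90536422211456·1 + (-111672014818859/271609266634368)·1 + 2515292787875/16975579164648·1 + 333578910/4185300583·1 = 1 ✓
b·c: (-111672014818859/271609266634368)·(-16/11) + 2515292787875/16975579164648·(-73/35) + 333578910/4185300583·413/156 = 1/2 ✓
b·c²: (-111672014818859/271609266634368)·256/121 + 2515292787875/16975579164648·5329/1225 + 333578910/4185300583·170569/24336 = 1/3 ✓
b·Ac: 2515292787875/16975579164648·104/55 + 333578910/4185300583·(-85537/60060) = 1/6 ✓
b·c³: (-111672014818859/271609266634368)·(-4096/1331) + 2515292787875/16975579164648·(-389017/42875) + 333578910/4185300583·70444997/3796416 = 40776250613677727/29130093846535968 ≠ 1/4 ⇒ order 3.
b·(c∘Ac): 2515292787875/16975579164648·(-7592/1925) + 333578910/4185300583·(-5046683/1338480) = -55078718276897/62243790270376 ≠ 1/8
b·Ac²: 2515292787875/16975579164648·(-1664/605) + 333578910/4185300583·106244291/23123100 = -399494118719/9668044346730 ≠ 1/12
b·A²c: 333578910/4185300583·598/165 = 13298679212/46038306413 ≠ 1/24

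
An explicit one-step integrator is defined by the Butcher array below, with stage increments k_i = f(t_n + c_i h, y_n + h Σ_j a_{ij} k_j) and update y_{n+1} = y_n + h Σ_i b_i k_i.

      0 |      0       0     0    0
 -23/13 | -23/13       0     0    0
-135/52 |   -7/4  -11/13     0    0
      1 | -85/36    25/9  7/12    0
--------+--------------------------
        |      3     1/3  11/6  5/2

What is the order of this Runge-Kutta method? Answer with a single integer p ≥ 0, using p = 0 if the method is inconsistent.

b = (3, 1/3, 11/6, 5/2)
c = (0, -23/13, -135/52, 1)
Ac = (0, 0, 253/169, -12035/1872)
Σ b_i: 3·1 + 1/3·1 + 11/6·1 + 5/2·1 = 23/3 ≠ 1 ⇒ order 0.

0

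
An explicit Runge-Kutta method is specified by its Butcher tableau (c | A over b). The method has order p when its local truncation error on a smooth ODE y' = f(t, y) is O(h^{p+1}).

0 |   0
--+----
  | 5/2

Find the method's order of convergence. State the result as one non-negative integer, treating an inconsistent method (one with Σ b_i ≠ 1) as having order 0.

b = (5/2)
c = (0)
Σ b_i: 5/2·1 = 5/2 ≠ 1 ⇒ order 0.

0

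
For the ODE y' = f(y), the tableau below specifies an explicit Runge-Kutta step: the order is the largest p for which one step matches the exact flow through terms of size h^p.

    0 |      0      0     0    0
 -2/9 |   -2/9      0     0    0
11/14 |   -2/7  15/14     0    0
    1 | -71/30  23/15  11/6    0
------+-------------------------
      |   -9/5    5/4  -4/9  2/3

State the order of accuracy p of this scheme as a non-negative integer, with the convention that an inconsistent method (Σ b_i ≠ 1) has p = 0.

0

b = (-9/5, 5/4, -4/9, 2/3)
c = (0, -2/9, 11/14, 1)
Ac = (0, 0, -5/21, 4157/3780)
Σ b_i: (-9/5)·1 + 5/4·1 + (-4/9)·1 + 2/3·1 = -59/180 ≠ 1 ⇒ order 0.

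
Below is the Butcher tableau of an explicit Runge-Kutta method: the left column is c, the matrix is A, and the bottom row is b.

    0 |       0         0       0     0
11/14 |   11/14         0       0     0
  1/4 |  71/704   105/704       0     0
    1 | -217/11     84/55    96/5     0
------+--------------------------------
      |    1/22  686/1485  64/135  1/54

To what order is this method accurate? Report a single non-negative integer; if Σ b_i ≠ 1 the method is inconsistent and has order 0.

4

b = (1/22, 686/1485, 64/135, 1/54)
c = (0, 11/14, 1/4, 1)
Ac = (0, 0, 15/128, 6)
Σ b_i: 1/22·1 + 686/1485·1 + 64/135·1 + 1/54·1 = 1 ✓
b·c: 686/1485·11/14 + 64/135·1/4 + 1/54·1 = 1/2 ✓
b·c²: 686/1485·121/196 + 64/135·1/16 + 1/54·1 = 1/3 ✓
b·Ac: 64/135·15/128 + 1/54·6 = 1/6 ✓
b·c³: 686/1485·1331/2744 + 64/135·1/64 + 1/54·1 = 1/4 ✓
b·(c∘Ac): 64/135·15/512 + 1/54·6 = 1/8 ✓
b·Ac²: 64/135·165/1792 + 1/54·15/7 = 1/12 ✓
b·A²c: 1/54·9/4 = 1/24 ✓; 4 stages ⇒ order 4.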